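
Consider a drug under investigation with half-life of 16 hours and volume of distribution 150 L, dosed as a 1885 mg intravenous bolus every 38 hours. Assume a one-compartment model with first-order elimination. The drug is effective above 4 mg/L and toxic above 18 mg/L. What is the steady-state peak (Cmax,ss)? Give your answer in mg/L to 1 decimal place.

15.6 mg/L

k = ln2/t½ = ln2/16 ≈ 0.043322 h⁻¹; fraction remaining f = e^(−kτ) = e^(−0.043322×38) ≈ 0.1928.
At steady state, accumulation factor R = 1/(1 − e^(−kτ)) ≈ 1.2389.
Single-dose peak C₀ = D/Vd = 1885/150 ≈ 12.567 mg/L.
Cmax,ss = C₀/(1 − f) ≈ 12.567/0.8072 ≈ 15.569 mg/L.
Peak 15.6 mg/L vs MTC 18 mg/L: below toxic threshold.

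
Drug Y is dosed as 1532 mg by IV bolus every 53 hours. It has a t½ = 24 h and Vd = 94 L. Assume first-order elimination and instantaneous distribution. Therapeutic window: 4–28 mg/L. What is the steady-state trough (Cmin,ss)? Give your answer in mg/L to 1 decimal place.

τ/t½ = 53/24 ≈ 2.2083, so fraction remaining f = (1/2)^(53/24) ≈ 0.2164.
Each bolus raises the concentration by D/Vd = 1532/94 ≈ 16.298 mg/L.
Steady-state trough Cmin,ss = C₀·f/(1−f) ≈ 16.298 × 0.2164/0.7836 ≈ 4.501 mg/L.
Trough 4.5 mg/L vs MEC 4 mg/L: adequate.

4.5 mg/L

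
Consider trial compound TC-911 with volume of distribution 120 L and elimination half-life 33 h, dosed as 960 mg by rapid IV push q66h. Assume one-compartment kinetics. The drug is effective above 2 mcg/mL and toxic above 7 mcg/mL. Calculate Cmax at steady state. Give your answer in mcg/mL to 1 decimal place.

10.7 mcg/mL

τ = 66 h = 2 half-lives, so f = (1/2)^2 = 0.25.
Accumulation ratio R = 1/(1 − f) = 1/0.75 = 4/3.
Single-dose peak C₀ = D/Vd = 960/120 = 8 mcg/mL.
Steady-state peak Cmax,ss = C₀·R = 8 × 4/3 ≈ 10.667 mcg/mL.
Peak 10.7 mcg/mL vs MTC 7 mcg/mL: exceeds toxic threshold.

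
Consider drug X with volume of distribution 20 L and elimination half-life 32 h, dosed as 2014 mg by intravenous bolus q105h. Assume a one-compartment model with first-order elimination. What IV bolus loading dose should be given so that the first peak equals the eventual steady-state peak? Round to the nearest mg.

2245 mg

f = (1/2)^(105/32) ≈ 0.102860; accumulation ratio R = 1/(1−f) ≈ 1.11465.
Loading dose to hit Cmax,ss on first dose: D_load = D_maint·R ≈ 2014 × 1.11465 ≈ 2244.91 mg.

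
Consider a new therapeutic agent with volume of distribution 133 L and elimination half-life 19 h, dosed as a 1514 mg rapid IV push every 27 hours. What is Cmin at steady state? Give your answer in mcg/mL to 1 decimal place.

6.8 mcg/mL

τ/t½ = 27/19 ≈ 1.4211, so fraction remaining f = (1/2)^(27/19) ≈ 0.3734.
Accumulation ratio R = 1/(1 − f) ≈ 1/0.6266 ≈ 1.5959.
Single-dose peak C₀ = D/Vd = 1514/133 ≈ 11.383 mcg/mL.
Cmax,ss = C₀/(1 − f) ≈ 11.383/0.6266 ≈ 18.166 mcg/mL.
One interval later, Cmin,ss = Cmax,ss·e^(−kτ) ≈ 18.166 × 0.3734 ≈ 6.783 mcg/mL.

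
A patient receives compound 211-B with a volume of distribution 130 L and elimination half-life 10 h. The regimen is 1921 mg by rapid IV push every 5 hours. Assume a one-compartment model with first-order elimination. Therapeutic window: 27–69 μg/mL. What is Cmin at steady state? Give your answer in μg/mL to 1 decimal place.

k = ln2/t½ = ln2/10 ≈ 0.069315 h⁻¹; fraction remaining f = e^(−kτ) = e^(−0.069315×5) ≈ 0.7071.
Single-dose peak C₀ = D/Vd = 1921/130 ≈ 14.777 μg/mL.
Steady-state trough Cmin,ss = C₀·f/(1−f) ≈ 14.777 × 0.7071/0.2929 ≈ 35.674 μg/mL.
Trough 35.7 μg/mL vs MEC 27 μg/mL: adequate.

35.7 μg/mL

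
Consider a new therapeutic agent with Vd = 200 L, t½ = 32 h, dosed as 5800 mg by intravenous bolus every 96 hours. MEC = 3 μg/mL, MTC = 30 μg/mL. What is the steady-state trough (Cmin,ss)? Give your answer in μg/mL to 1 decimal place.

τ = 96 h = 3 half-lives, so f = (1/2)^3 = 0.125.
At steady state, R = 1/(1 − 0.125) = 8/7.
Single-dose peak C₀ = D/Vd = 5800/200 = 29 μg/mL.
Steady-state peak Cmax,ss = C₀·R = 29 × 8/7 ≈ 33.143 μg/mL.
Steady-state trough Cmin,ss = Cmax,ss·f ≈ 33.143 × 0.125 ≈ 4.143 μg/mL.
Trough 4.1 μg/mL vs MEC 3 μg/mL: adequate.

4.1 μg/mL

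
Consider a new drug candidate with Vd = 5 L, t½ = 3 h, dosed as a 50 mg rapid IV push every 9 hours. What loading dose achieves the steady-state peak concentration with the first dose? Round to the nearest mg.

57 mg

f = (1/2)^(9/3) ≈ 0.125000; accumulation ratio R = 1/(1−f) ≈ 1.14286.
Loading dose to hit Cmax,ss on first dose: D_load = D_maint·R ≈ 50 × 1.14286 ≈ 57.14 mg.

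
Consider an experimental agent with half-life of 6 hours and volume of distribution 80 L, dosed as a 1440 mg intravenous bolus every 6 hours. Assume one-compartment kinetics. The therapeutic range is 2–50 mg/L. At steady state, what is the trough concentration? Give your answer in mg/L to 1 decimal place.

18.0 mg/L

τ = 6 h = 1 half-life, so f = (1/2)^1 = 0.5.
At steady state, R = 1/(1 − 0.5) = 2/1.
Single-dose peak C₀ = D/Vd = 1440/80 = 18 mg/L.
Steady-state peak Cmax,ss = C₀·R = 18 × 2/1 ≈ 36.000 mg/L.
Steady-state trough Cmin,ss = Cmax,ss·f ≈ 36.000 × 0.5 ≈ 18.000 mg/L.
Trough 18.0 mg/L vs MEC 2 mg/L: adequate.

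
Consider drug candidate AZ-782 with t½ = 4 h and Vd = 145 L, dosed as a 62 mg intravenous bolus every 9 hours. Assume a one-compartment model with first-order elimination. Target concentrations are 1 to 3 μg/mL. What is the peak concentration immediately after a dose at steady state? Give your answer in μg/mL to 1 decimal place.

k = ln2/t½ = ln2/4 ≈ 0.173287 h⁻¹; fraction remaining f = e^(−kτ) = e^(−0.173287×9) ≈ 0.2102.
Accumulation ratio R = 1/(1 − f) ≈ 1/0.7898 ≈ 1.2661.
Each bolus raises the concentration by D/Vd = 62/145 ≈ 0.428 μg/mL.
Steady-state peak Cmax,ss = C₀·R ≈ 0.428 × 1.2661 ≈ 0.542 μg/mL.
Peak 0.5 μg/mL vs MTC 3 μg/mL: below toxic threshold.

0.5 μg/mL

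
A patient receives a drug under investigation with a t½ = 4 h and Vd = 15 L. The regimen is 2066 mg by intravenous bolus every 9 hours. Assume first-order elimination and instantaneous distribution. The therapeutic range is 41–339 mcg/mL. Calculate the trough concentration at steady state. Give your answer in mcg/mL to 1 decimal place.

k = ln2/t½ = ln2/4 ≈ 0.173287 h⁻¹; fraction remaining f = e^(−kτ) = e^(−0.173287×9) ≈ 0.2102.
At steady state, accumulation factor R = 1/(1 − e^(−kτ)) ≈ 1.2661.
Each bolus raises the concentration by D/Vd = 2066/15 ≈ 137.733 mcg/mL.
Cmax,ss = C₀/(1 − f) ≈ 137.733/0.7898 ≈ 174.390 mcg/mL.
Steady-state trough Cmin,ss = Cmax,ss·f ≈ 174.390 × 0.2102 ≈ 36.657 mcg/mL.
Trough 36.7 mcg/mL vs MEC 41 mcg/mL: subtherapeutic.

36.7 mcg/mL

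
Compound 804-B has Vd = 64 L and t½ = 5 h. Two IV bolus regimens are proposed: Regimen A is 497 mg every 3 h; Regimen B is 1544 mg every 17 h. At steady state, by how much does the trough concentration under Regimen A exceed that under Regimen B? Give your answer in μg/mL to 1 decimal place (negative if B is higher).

Regimen A: f = (1/2)^(3/5) ≈ 0.6598; Cmin,ss = (497/64)·f/(1−f) ≈ 15.061 μg/mL.
Regimen B: f = (1/2)^(17/5) ≈ 0.0947; Cmin,ss = (1544/64)·f/(1−f) ≈ 2.524 μg/mL.
Difference ≈ 15.061 − 2.524 ≈ 12.537 μg/mL.

12.5 μg/mL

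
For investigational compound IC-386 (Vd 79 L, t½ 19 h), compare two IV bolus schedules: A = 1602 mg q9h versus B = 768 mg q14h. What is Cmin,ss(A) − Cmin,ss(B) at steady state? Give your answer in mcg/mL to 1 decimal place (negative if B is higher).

37.6 mcg/mL

Regimen A: f = (1/2)^(9/19) ≈ 0.7201; Cmin,ss = (1602/79)·f/(1−f) ≈ 52.171 mcg/mL.
Regimen B: f = (1/2)^(14/19) ≈ 0.6001; Cmin,ss = (768/79)·f/(1−f) ≈ 14.588 mcg/mL.
Difference ≈ 52.171 − 14.588 ≈ 37.583 mcg/mL.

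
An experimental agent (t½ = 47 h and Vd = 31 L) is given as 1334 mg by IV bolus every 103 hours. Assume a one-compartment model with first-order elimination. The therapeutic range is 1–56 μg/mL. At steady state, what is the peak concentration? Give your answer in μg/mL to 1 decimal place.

τ/t½ = 103/47 ≈ 2.1915, so fraction remaining f = (1/2)^(103/47) ≈ 0.2189.
At steady state, accumulation factor R = 1/(1 − e^(−kτ)) ≈ 1.2802.
Single-dose peak C₀ = D/Vd = 1334/31 ≈ 43.032 μg/mL.
Steady-state peak Cmax,ss = C₀·R ≈ 43.032 × 1.2802 ≈ 55.090 μg/mL.
Peak 55.1 μg/mL vs MTC 56 μg/mL: below toxic threshold.

55.1 μg/mL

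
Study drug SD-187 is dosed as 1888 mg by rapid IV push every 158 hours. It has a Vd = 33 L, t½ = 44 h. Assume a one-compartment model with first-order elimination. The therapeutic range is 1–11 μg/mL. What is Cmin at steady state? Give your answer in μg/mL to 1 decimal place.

5.2 μg/mL

Over one 158-h interval, 158/44 ≈ 3.5909 half-lives elapse, leaving f ≈ 0.0830 of each dose.
At steady state, accumulation factor R = 1/(1 − e^(−kτ)) ≈ 1.0905.
Each bolus raises the concentration by D/Vd = 1888/33 ≈ 57.212 μg/mL.
Cmax,ss = C₀/(1 − f) ≈ 57.212/0.9170 ≈ 62.390 μg/mL.
Steady-state trough Cmin,ss = Cmax,ss·f ≈ 62.390 × 0.0830 ≈ 5.178 μg/mL.
Trough 5.2 μg/mL vs MEC 1 μg/mL: adequate.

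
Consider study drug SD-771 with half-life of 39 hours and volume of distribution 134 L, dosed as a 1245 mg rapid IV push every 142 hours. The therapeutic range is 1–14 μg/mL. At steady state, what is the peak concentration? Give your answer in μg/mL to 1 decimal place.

10.1 μg/mL

τ/t½ = 142/39 ≈ 3.641, so fraction remaining f = (1/2)^(142/39) ≈ 0.0802.
Accumulation ratio R = 1/(1 − f) ≈ 1/0.9198 ≈ 1.0872.
Each bolus raises the concentration by D/Vd = 1245/134 ≈ 9.291 μg/mL.
Steady-state peak Cmax,ss = C₀·R ≈ 9.291 × 1.0872 ≈ 10.101 μg/mL.
Peak 10.1 μg/mL vs MTC 14 μg/mL: below toxic threshold.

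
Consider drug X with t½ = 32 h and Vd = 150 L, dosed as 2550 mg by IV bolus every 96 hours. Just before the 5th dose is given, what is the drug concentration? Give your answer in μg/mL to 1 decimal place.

2.4 μg/mL

f = (1/2)^(τ/t½) = (1/2)^(96/32) ≈ 0.1250.
C₀ = D/Vd = 2550/150 ≈ 17.000 μg/mL.
Before the 5th dose, 4 doses have been given. Superposition: Cmin = C₀·(f + f² + … + f^4).
≈ 17.000 × (0.1250 + 0.0156 + 0.0020 + 0.0002) ≈ 17.000 × 0.1428 ≈ 2.428 μg/mL.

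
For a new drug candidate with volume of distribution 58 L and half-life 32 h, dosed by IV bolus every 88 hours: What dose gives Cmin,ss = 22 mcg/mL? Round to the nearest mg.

τ/t½ = 88/32 ≈ 2.75, so f = (1/2)^(88/32) ≈ 0.148651.
Cmin,ss = (D/Vd)·f/(1−f), so D = Cmin,ss·Vd·(1−f)/f.
D = 22 × 58 × (1−f)/f ≈ 22 × 58 × 5.72717 ≈ 7307.87 mg.

7308 mg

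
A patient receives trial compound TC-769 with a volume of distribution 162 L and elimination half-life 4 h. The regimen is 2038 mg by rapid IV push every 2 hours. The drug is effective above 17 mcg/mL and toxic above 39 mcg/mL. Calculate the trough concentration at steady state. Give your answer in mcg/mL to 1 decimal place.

k = ln2/t½ = ln2/4 ≈ 0.173287 h⁻¹; fraction remaining f = e^(−kτ) = e^(−0.173287×2) ≈ 0.7071.
Accumulation ratio R = 1/(1 − f) ≈ 1/0.2929 ≈ 3.4141.
Single-dose peak C₀ = D/Vd = 2038/162 ≈ 12.580 mcg/mL.
Steady-state peak Cmax,ss = C₀·R ≈ 12.580 × 3.4141 ≈ 42.949 mcg/mL.
One interval later, Cmin,ss = Cmax,ss·e^(−kτ) ≈ 42.949 × 0.7071 ≈ 30.369 mcg/mL.
Trough 30.4 mcg/mL vs MEC 17 mcg/mL: adequate.

30.4 mcg/mL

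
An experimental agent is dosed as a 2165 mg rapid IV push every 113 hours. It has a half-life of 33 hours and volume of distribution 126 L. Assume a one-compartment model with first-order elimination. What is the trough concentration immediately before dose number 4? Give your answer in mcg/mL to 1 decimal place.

f = (1/2)^(τ/t½) = (1/2)^(113/33) ≈ 0.0932.
C₀ = D/Vd = 2165/126 ≈ 17.183 mcg/mL.
Before the 4th dose, 3 doses have been given. Superposition: Cmin = C₀·(f + f² + … + f^3).
≈ 17.183 × (0.0932 + 0.0087 + 0.0008) ≈ 17.183 × 0.1027 ≈ 1.765 mcg/mL.

1.8 mcg/mL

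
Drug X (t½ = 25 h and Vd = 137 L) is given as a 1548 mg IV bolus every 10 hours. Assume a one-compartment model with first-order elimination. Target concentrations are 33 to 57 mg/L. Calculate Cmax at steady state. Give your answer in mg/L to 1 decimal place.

Over one 10-h interval, 10/25 ≈ 0.4 half-lives elapse, leaving f ≈ 0.7579 of each dose.
At steady state, accumulation factor R = 1/(1 − e^(−kτ)) ≈ 4.1305.
Single-dose peak C₀ = D/Vd = 1548/137 ≈ 11.299 mg/L.
Steady-state peak Cmax,ss = C₀·R ≈ 11.299 × 4.1305 ≈ 46.671 mg/L.
Peak 46.7 mg/L vs MTC 57 mg/L: below toxic threshold.

46.7 mg/L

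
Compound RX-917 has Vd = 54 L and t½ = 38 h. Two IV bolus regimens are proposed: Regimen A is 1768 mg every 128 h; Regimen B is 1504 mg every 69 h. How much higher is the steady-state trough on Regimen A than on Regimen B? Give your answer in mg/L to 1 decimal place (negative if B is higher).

-7.5 mg/L

Regimen A: f = (1/2)^(128/38) ≈ 0.0968; Cmin,ss = (1768/54)·f/(1−f) ≈ 3.509 mg/L.
Regimen B: f = (1/2)^(69/38) ≈ 0.2840; Cmin,ss = (1504/54)·f/(1−f) ≈ 11.047 mg/L.
Difference ≈ 3.509 − 11.047 ≈ -7.538 mg/L.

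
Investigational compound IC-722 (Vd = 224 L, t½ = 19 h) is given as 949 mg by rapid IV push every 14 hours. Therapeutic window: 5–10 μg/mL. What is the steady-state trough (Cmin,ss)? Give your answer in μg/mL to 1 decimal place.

6.4 μg/mL

Over one 14-h interval, 14/19 ≈ 0.73684 half-lives elapse, leaving f ≈ 0.6001 of each dose.
At steady state, accumulation factor R = 1/(1 − e^(−kτ)) ≈ 2.5006.
Each bolus raises the concentration by D/Vd = 949/224 ≈ 4.237 μg/mL.
Cmax,ss = C₀/(1 − f) ≈ 4.237/0.3999 ≈ 10.595 μg/mL.
Steady-state trough Cmin,ss = Cmax,ss·f ≈ 10.595 × 0.6001 ≈ 6.358 μg/mL.
Trough 6.4 μg/mL vs MEC 5 μg/mL: adequate.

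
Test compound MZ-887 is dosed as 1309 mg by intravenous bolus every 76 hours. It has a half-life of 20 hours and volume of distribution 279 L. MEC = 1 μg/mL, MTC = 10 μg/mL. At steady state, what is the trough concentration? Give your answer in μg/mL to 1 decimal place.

Over one 76-h interval, 76/20 ≈ 3.8 half-lives elapse, leaving f ≈ 0.0718 of each dose.
At steady state, accumulation factor R = 1/(1 − e^(−kτ)) ≈ 1.0774.
Single-dose peak C₀ = D/Vd = 1309/279 ≈ 4.692 μg/mL.
Steady-state peak Cmax,ss = C₀·R ≈ 4.692 × 1.0774 ≈ 5.055 μg/mL.
Steady-state trough Cmin,ss = Cmax,ss·f ≈ 5.055 × 0.0718 ≈ 0.363 μg/mL.
Trough 0.4 μg/mL vs MEC 1 μg/mL: subtherapeutic.

0.4 μg/mL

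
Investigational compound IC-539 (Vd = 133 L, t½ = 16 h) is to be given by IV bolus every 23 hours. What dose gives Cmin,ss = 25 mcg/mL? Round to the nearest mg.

τ/t½ = 23/16 ≈ 1.4375, so f = (1/2)^(23/16) ≈ 0.369207.
Cmin,ss = (D/Vd)·f/(1−f), so D = Cmin,ss·Vd·(1−f)/f.
D = 25 × 133 × (1−f)/f ≈ 25 × 133 × 1.70851 ≈ 5680.80 mg.

5681 mg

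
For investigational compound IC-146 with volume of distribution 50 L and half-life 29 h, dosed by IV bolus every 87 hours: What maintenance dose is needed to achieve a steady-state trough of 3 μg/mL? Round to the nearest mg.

τ/t½ = 87/29 ≈ 3, so f = (1/2)^(87/29) ≈ 0.125000.
Cmin,ss = (D/Vd)·f/(1−f), so D = Cmin,ss·Vd·(1−f)/f.
D = 3 × 50 × (1−f)/f ≈ 3 × 50 × 7.00000 ≈ 1050.00 mg.

1050 mg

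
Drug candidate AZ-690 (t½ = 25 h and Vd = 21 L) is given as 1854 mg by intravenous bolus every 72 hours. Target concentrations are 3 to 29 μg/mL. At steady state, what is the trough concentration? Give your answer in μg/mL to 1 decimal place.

τ/t½ = 72/25 ≈ 2.88, so fraction remaining f = (1/2)^(72/25) ≈ 0.1358.
Single-dose peak C₀ = D/Vd = 1854/21 ≈ 88.286 μg/mL.
Steady-state trough Cmin,ss = C₀·f/(1−f) ≈ 88.286 × 0.1358/0.8642 ≈ 13.873 μg/mL.
Trough 13.9 μg/mL vs MEC 3 μg/mL: adequate.

13.9 μg/mL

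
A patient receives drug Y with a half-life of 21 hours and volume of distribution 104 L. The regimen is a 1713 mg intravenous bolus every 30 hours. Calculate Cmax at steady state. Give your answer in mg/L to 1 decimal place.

26.2 mg/L

k = ln2/t½ = ln2/21 ≈ 0.033007 h⁻¹; fraction remaining f = e^(−kτ) = e^(−0.033007×30) ≈ 0.3715.
Accumulation ratio R = 1/(1 − f) ≈ 1/0.6285 ≈ 1.5911.
Single-dose peak C₀ = D/Vd = 1713/104 ≈ 16.471 mg/L.
Steady-state peak Cmax,ss = C₀·R ≈ 16.471 × 1.5911 ≈ 26.207 mg/L.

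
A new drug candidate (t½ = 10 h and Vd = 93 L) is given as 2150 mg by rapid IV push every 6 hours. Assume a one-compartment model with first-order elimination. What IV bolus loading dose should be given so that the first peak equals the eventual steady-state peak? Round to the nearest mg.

6319 mg

f = (1/2)^(6/10) ≈ 0.659754; accumulation ratio R = 1/(1−f) ≈ 2.93905.
Loading dose to hit Cmax,ss on first dose: D_load = D_maint·R ≈ 2150 × 2.93905 ≈ 6318.96 mg.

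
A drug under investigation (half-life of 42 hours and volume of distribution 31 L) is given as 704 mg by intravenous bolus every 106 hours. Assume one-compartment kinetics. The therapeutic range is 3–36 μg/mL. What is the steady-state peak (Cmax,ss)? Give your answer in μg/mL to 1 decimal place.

27.5 μg/mL

Over one 106-h interval, 106/42 ≈ 2.5238 half-lives elapse, leaving f ≈ 0.1739 of each dose.
Accumulation ratio R = 1/(1 − f) ≈ 1/0.8261 ≈ 1.2105.
Each bolus raises the concentration by D/Vd = 704/31 ≈ 22.710 μg/mL.
Steady-state peak Cmax,ss = C₀·R ≈ 22.710 × 1.2105 ≈ 27.490 μg/mL.
Peak 27.5 μg/mL vs MTC 36 μg/mL: below toxic threshold.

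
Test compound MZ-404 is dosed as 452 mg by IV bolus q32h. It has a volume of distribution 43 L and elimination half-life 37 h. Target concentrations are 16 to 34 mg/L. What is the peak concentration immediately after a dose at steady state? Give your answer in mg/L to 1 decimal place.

23.3 mg/L

Over one 32-h interval, 32/37 ≈ 0.86486 half-lives elapse, leaving f ≈ 0.5491 of each dose.
Accumulation ratio R = 1/(1 − f) ≈ 1/0.4509 ≈ 2.2178.
Each bolus raises the concentration by D/Vd = 452/43 ≈ 10.512 mg/L.
Cmax,ss = C₀/(1 − f) ≈ 10.512/0.4509 ≈ 23.313 mg/L.
Peak 23.3 mg/L vs MTC 34 mg/L: below toxic threshold.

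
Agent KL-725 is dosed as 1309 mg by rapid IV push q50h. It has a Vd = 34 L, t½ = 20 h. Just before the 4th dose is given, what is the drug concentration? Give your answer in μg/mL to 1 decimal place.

f = (1/2)^(τ/t½) = (1/2)^(50/20) ≈ 0.1768.
C₀ = D/Vd = 1309/34 ≈ 38.500 μg/mL.
Before the 4th dose, 3 doses have been given. Superposition: Cmin = C₀·(f + f² + … + f^3).
≈ 38.500 × (0.1768 + 0.0313 + 0.0055) ≈ 38.500 × 0.2136 ≈ 8.224 μg/mL.

8.2 μg/mL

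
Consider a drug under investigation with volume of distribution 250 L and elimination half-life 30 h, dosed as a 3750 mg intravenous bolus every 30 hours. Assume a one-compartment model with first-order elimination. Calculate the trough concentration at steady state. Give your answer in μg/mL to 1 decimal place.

15.0 μg/mL

The dosing interval is 1 half-life, so f = 2^(−1) = 0.5.
Accumulation ratio R = 1/(1 − f) = 1/0.5 = 2/1.
Single-dose peak C₀ = D/Vd = 3750/250 = 15 μg/mL.
Steady-state peak Cmax,ss = C₀·R = 15 × 2/1 ≈ 30.000 μg/mL.
Steady-state trough Cmin,ss = Cmax,ss·f ≈ 30.000 × 0.5 ≈ 15.000 μg/mL.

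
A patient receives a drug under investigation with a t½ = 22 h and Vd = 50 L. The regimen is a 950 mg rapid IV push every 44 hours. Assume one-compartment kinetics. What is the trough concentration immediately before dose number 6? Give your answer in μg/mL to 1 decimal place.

6.3 μg/mL

f = (1/2)^(τ/t½) = (1/2)^(44/22) ≈ 0.2500.
C₀ = D/Vd = 950/50 ≈ 19.000 μg/mL.
Before the 6th dose, 5 doses have been given. Superposition: Cmin = C₀·(f + f² + … + f^5).
≈ 19.000 × (0.2500 + 0.0625 + 0.0156 + 0.0039 + 0.0010) ≈ 19.000 × 0.3330 ≈ 6.327 μg/mL.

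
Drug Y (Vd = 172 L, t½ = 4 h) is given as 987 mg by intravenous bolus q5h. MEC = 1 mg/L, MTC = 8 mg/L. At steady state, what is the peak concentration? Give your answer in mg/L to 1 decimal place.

9.9 mg/L

Over one 5-h interval, 5/4 ≈ 1.25 half-lives elapse, leaving f ≈ 0.4204 of each dose.
Accumulation ratio R = 1/(1 − f) ≈ 1/0.5796 ≈ 1.7253.
Each bolus raises the concentration by D/Vd = 987/172 ≈ 5.738 mg/L.
Cmax,ss = C₀/(1 − f) ≈ 5.738/0.5796 ≈ 9.900 mg/L.
Peak 9.9 mg/L vs MTC 8 mg/L: exceeds toxic threshold.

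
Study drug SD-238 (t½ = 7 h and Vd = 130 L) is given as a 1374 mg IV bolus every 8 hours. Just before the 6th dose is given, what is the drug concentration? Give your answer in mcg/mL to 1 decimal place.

f = (1/2)^(τ/t½) = (1/2)^(8/7) ≈ 0.4529.
C₀ = D/Vd = 1374/130 ≈ 10.569 mcg/mL.
Before the 6th dose, 5 doses have been given. Superposition: Cmin = C₀·(f + f² + … + f^5).
≈ 10.569 × (0.4529 + 0.2051 + 0.0929 + 0.0421 + 0.0191) ≈ 10.569 × 0.8121 ≈ 8.583 mcg/mL.

8.6 mcg/mL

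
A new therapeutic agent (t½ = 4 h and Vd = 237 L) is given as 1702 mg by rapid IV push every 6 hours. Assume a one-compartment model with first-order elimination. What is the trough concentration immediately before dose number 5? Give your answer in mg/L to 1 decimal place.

3.9 mg/L

f = (1/2)^(τ/t½) = (1/2)^(6/4) ≈ 0.3536.
C₀ = D/Vd = 1702/237 ≈ 7.181 mg/L.
Before the 5th dose, 4 doses have been given. Superposition: Cmin = C₀·(f + f² + … + f^4).
≈ 7.181 × (0.3536 + 0.1250 + 0.0442 + 0.0156) ≈ 7.181 × 0.5384 ≈ 3.866 mg/L.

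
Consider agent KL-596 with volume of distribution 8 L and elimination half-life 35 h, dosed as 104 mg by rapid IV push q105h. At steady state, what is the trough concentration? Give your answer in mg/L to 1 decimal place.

1.9 mg/L

The dosing interval is 3 half-lives, so f = 2^(−3) = 0.125.
At steady state, R = 1/(1 − 0.125) = 8/7.
Single-dose peak C₀ = D/Vd = 104/8 = 13 mg/L.
Steady-state peak Cmax,ss = C₀·R = 13 × 8/7 ≈ 14.857 mg/L.
Steady-state trough Cmin,ss = Cmax,ss·f ≈ 14.857 × 0.125 ≈ 1.857 mg/L.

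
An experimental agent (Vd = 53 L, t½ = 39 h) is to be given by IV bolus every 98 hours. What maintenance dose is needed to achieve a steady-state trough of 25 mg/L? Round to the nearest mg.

τ/t½ = 98/39 ≈ 2.5128, so f = (1/2)^(98/39) ≈ 0.175213.
Cmin,ss = (D/Vd)·f/(1−f), so D = Cmin,ss·Vd·(1−f)/f.
D = 25 × 53 × (1−f)/f ≈ 25 × 53 × 4.70734 ≈ 6237.23 mg.

6237 mg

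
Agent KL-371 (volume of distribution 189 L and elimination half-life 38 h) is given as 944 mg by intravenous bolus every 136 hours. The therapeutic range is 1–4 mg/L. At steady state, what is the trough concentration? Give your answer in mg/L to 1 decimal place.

0.5 mg/L

k = ln2/t½ = ln2/38 ≈ 0.018241 h⁻¹; fraction remaining f = e^(−kτ) = e^(−0.018241×136) ≈ 0.0837.
Accumulation ratio R = 1/(1 − f) ≈ 1/0.9163 ≈ 1.0913.
Single-dose peak C₀ = D/Vd = 944/189 ≈ 4.995 mg/L.
Cmax,ss = C₀/(1 − f) ≈ 4.995/0.9163 ≈ 5.451 mg/L.
Steady-state trough Cmin,ss = Cmax,ss·f ≈ 5.451 × 0.0837 ≈ 0.456 mg/L.
Trough 0.5 mg/L vs MEC 1 mg/L: subtherapeutic.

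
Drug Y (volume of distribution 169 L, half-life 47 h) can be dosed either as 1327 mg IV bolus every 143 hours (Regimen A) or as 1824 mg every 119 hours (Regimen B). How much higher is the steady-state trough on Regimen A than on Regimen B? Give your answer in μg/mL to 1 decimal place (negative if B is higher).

-1.2 μg/mL

Regimen A: f = (1/2)^(143/47) ≈ 0.1214; Cmin,ss = (1327/169)·f/(1−f) ≈ 1.085 μg/mL.
Regimen B: f = (1/2)^(119/47) ≈ 0.1729; Cmin,ss = (1824/169)·f/(1−f) ≈ 2.256 μg/mL.
Difference ≈ 1.085 − 2.256 ≈ -1.171 μg/mL.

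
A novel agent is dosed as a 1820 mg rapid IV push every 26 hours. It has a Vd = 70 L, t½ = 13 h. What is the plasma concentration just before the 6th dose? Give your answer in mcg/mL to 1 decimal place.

8.7 mcg/mL

f = (1/2)^(τ/t½) = (1/2)^(26/13) ≈ 0.2500.
C₀ = D/Vd = 1820/70 ≈ 26.000 mcg/mL.
Before the 6th dose, 5 doses have been given. Superposition: Cmin = C₀·(f + f² + … + f^5).
≈ 26.000 × (0.2500 + 0.0625 + 0.0156 + 0.0039 + 0.0010) ≈ 26.000 × 0.3330 ≈ 8.658 mcg/mL.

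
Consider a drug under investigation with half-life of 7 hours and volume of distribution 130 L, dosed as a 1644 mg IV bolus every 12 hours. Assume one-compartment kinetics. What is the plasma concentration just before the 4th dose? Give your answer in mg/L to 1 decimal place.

5.4 mg/L

f = (1/2)^(τ/t½) = (1/2)^(12/7) ≈ 0.3048.
C₀ = D/Vd = 1644/130 ≈ 12.646 mg/L.
Before the 4th dose, 3 doses have been given. Superposition: Cmin = C₀·(f + f² + … + f^3).
≈ 12.646 × (0.3048 + 0.0929 + 0.0283) ≈ 12.646 × 0.4260 ≈ 5.387 mg/L.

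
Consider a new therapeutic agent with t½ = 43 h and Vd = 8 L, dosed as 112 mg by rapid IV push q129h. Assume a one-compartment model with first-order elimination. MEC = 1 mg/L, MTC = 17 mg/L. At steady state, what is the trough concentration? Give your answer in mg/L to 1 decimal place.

2.0 mg/L

The dosing interval is 3 half-lives, so f = 2^(−3) = 0.125.
At steady state, R = 1/(1 − 0.125) = 8/7.
Single-dose peak C₀ = D/Vd = 112/8 = 14 mg/L.
Steady-state peak Cmax,ss = C₀·R = 14 × 8/7 ≈ 16.000 mg/L.
Steady-state trough Cmin,ss = Cmax,ss·f ≈ 16.000 × 0.125 ≈ 2.000 mg/L.
Trough 2.0 mg/L vs MEC 1 mg/L: adequate.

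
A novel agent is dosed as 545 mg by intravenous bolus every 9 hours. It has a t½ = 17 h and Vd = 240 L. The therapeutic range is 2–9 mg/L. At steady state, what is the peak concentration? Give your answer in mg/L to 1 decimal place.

7.4 mg/L

τ/t½ = 9/17 ≈ 0.52941, so fraction remaining f = (1/2)^(9/17) ≈ 0.6928.
Accumulation ratio R = 1/(1 − f) ≈ 1/0.3072 ≈ 3.2552.
Each bolus raises the concentration by D/Vd = 545/240 ≈ 2.271 mg/L.
Steady-state peak Cmax,ss = C₀·R ≈ 2.271 × 3.2552 ≈ 7.393 mg/L.
Peak 7.4 mg/L vs MTC 9 mg/L: below toxic threshold.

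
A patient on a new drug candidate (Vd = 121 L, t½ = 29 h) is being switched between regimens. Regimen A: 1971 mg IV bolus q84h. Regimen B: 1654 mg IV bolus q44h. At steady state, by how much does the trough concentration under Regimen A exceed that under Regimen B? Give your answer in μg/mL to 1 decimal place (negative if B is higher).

Regimen A: f = (1/2)^(84/29) ≈ 0.1343; Cmin,ss = (1971/121)·f/(1−f) ≈ 2.527 μg/mL.
Regimen B: f = (1/2)^(44/29) ≈ 0.3494; Cmin,ss = (1654/121)·f/(1−f) ≈ 7.341 μg/mL.
Difference ≈ 2.527 − 7.341 ≈ -4.814 μg/mL.

-4.8 μg/mL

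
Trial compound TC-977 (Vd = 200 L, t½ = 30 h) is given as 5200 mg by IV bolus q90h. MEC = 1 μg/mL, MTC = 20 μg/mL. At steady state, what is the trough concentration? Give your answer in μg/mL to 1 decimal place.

3.7 μg/mL

The dosing interval is 3 half-lives, so f = 2^(−3) = 0.125.
At steady state, R = 1/(1 − 0.125) = 8/7.
Single-dose peak C₀ = D/Vd = 5200/200 = 26 μg/mL.
Steady-state peak Cmax,ss = C₀·R = 26 × 8/7 ≈ 29.714 μg/mL.
Steady-state trough Cmin,ss = Cmax,ss·f ≈ 29.714 × 0.125 ≈ 3.714 μg/mL.
Trough 3.7 μg/mL vs MEC 1 μg/mL: adequate.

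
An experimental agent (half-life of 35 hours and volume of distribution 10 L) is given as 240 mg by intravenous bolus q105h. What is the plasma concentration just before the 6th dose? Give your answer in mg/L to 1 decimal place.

3.4 mg/L

f = (1/2)^(τ/t½) = (1/2)^(105/35) ≈ 0.1250.
C₀ = D/Vd = 240/10 ≈ 24.000 mg/L.
Before the 6th dose, 5 doses have been given. Superposition: Cmin = C₀·(f + f² + … + f^5).
≈ 24.000 × (0.1250 + 0.0156 + 0.0020 + 0.0002 + 0.0000) ≈ 24.000 × 0.1428 ≈ 3.427 mg/L.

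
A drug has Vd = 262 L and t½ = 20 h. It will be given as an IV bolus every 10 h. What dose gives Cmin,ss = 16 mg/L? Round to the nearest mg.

τ/t½ = 10/20 ≈ 0.5, so f = (1/2)^(10/20) ≈ 0.707107.
Cmin,ss = (D/Vd)·f/(1−f), so D = Cmin,ss·Vd·(1−f)/f.
D = 16 × 262 × (1−f)/f ≈ 16 × 262 × 0.41421 ≈ 1736.37 mg.

1736 mg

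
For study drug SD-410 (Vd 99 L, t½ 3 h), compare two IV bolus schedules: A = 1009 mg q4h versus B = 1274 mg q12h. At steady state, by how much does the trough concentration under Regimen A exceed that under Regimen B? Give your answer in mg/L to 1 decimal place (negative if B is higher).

5.8 mg/L

Regimen A: f = (1/2)^(4/3) ≈ 0.3969; Cmin,ss = (1009/99)·f/(1−f) ≈ 6.707 mg/L.
Regimen B: f = (1/2)^(12/3) ≈ 0.0625; Cmin,ss = (1274/99)·f/(1−f) ≈ 0.858 mg/L.
Difference ≈ 6.707 − 0.858 ≈ 5.849 mg/L.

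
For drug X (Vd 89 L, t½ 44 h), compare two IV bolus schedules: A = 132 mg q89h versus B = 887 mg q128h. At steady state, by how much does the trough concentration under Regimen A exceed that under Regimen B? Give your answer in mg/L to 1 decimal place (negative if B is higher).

Regimen A: f = (1/2)^(89/44) ≈ 0.2461; Cmin,ss = (132/89)·f/(1−f) ≈ 0.484 mg/L.
Regimen B: f = (1/2)^(128/44) ≈ 0.1331; Cmin,ss = (887/89)·f/(1−f) ≈ 1.530 mg/L.
Difference ≈ 0.484 − 1.530 ≈ -1.046 mg/L.

-1.0 mg/L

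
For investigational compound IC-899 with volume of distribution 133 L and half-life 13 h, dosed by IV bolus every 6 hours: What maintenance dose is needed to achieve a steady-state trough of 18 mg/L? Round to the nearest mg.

903 mg

τ/t½ = 6/13 ≈ 0.46154, so f = (1/2)^(6/13) ≈ 0.726211.
Cmin,ss = (D/Vd)·f/(1−f), so D = Cmin,ss·Vd·(1−f)/f.
D = 18 × 133 × (1−f)/f ≈ 18 × 133 × 0.37701 ≈ 902.56 mg.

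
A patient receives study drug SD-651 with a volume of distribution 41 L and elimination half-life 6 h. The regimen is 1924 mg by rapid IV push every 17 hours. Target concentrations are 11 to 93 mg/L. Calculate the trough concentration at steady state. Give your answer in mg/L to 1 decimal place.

Over one 17-h interval, 17/6 ≈ 2.8333 half-lives elapse, leaving f ≈ 0.1403 of each dose.
At steady state, accumulation factor R = 1/(1 − e^(−kτ)) ≈ 1.1632.
Each bolus raises the concentration by D/Vd = 1924/41 ≈ 46.927 mg/L.
Steady-state peak Cmax,ss = C₀·R ≈ 46.927 × 1.1632 ≈ 54.585 mg/L.
One interval later, Cmin,ss = Cmax,ss·e^(−kτ) ≈ 54.585 × 0.1403 ≈ 7.658 mg/L.
Trough 7.7 mg/L vs MEC 11 mg/L: subtherapeutic.

7.7 mg/L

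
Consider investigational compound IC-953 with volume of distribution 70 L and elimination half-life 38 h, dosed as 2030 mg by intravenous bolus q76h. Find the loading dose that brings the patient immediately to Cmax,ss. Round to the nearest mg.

f = (1/2)^(76/38) ≈ 0.250000; accumulation ratio R = 1/(1−f) ≈ 1.33333.
Loading dose to hit Cmax,ss on first dose: D_load = D_maint·R ≈ 2030 × 1.33333 ≈ 2706.66 mg.

2707 mg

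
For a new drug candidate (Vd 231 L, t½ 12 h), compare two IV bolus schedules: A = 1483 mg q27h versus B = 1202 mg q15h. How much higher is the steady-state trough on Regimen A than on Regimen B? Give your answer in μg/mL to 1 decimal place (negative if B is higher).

-2.1 μg/mL

Regimen A: f = (1/2)^(27/12) ≈ 0.2102; Cmin,ss = (1483/231)·f/(1−f) ≈ 1.709 μg/mL.
Regimen B: f = (1/2)^(15/12) ≈ 0.4204; Cmin,ss = (1202/231)·f/(1−f) ≈ 3.774 μg/mL.
Difference ≈ 1.709 − 3.774 ≈ -2.065 μg/mL.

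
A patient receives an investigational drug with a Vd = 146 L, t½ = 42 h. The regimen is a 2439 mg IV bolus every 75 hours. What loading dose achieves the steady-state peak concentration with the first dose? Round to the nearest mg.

f = (1/2)^(75/42) ≈ 0.290032; accumulation ratio R = 1/(1−f) ≈ 1.40851.
Loading dose to hit Cmax,ss on first dose: D_load = D_maint·R ≈ 2439 × 1.40851 ≈ 3435.36 mg.

3435 mg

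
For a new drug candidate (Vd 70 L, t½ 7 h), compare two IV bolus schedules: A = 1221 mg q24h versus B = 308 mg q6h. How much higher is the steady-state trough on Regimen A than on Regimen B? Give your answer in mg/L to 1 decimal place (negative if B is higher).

-3.6 mg/L

Regimen A: f = (1/2)^(24/7) ≈ 0.0929; Cmin,ss = (1221/70)·f/(1−f) ≈ 1.786 mg/L.
Regimen B: f = (1/2)^(6/7) ≈ 0.5520; Cmin,ss = (308/70)·f/(1−f) ≈ 5.421 mg/L.
Difference ≈ 1.786 − 5.421 ≈ -3.635 mg/L.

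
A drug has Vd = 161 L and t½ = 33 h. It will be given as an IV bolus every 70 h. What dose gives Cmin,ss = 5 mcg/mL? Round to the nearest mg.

τ/t½ = 70/33 ≈ 2.1212, so f = (1/2)^(70/33) ≈ 0.229854.
Cmin,ss = (D/Vd)·f/(1−f), so D = Cmin,ss·Vd·(1−f)/f.
D = 5 × 161 × (1−f)/f ≈ 5 × 161 × 3.35059 ≈ 2697.22 mg.

2697 mg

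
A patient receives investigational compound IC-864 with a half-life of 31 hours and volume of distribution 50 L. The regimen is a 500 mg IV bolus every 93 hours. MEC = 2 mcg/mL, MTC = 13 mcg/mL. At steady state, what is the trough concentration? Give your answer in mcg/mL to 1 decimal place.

The dosing interval is 3 half-lives, so f = 2^(−3) = 0.125.
At steady state, R = 1/(1 − 0.125) = 8/7.
Single-dose peak C₀ = D/Vd = 500/50 = 10 mcg/mL.
Steady-state peak Cmax,ss = C₀·R = 10 × 8/7 ≈ 11.429 mcg/mL.
Steady-state trough Cmin,ss = Cmax,ss·f ≈ 11.429 × 0.125 ≈ 1.429 mcg/mL.
Trough 1.4 mcg/mL vs MEC 2 mcg/mL: subtherapeutic.

1.4 mcg/mL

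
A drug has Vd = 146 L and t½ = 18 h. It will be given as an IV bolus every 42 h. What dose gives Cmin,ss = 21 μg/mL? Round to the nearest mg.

τ/t½ = 42/18 ≈ 2.3333, so f = (1/2)^(42/18) ≈ 0.198425.
Cmin,ss = (D/Vd)·f/(1−f), so D = Cmin,ss·Vd·(1−f)/f.
D = 21 × 146 × (1−f)/f ≈ 21 × 146 × 4.03969 ≈ 12385.69 mg.

12386 mg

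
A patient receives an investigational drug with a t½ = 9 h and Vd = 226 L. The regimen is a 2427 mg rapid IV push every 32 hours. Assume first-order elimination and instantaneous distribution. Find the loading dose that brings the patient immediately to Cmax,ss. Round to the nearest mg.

2653 mg

f = (1/2)^(32/9) ≈ 0.085049; accumulation ratio R = 1/(1−f) ≈ 1.09295.
Loading dose to hit Cmax,ss on first dose: D_load = D_maint·R ≈ 2427 × 1.09295 ≈ 2652.59 mg.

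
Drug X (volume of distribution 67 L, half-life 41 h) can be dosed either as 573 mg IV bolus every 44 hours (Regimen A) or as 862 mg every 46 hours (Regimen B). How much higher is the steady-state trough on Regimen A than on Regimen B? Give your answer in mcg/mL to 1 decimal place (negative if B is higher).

Regimen A: f = (1/2)^(44/41) ≈ 0.4753; Cmin,ss = (573/67)·f/(1−f) ≈ 7.747 mcg/mL.
Regimen B: f = (1/2)^(46/41) ≈ 0.4595; Cmin,ss = (862/67)·f/(1−f) ≈ 10.938 mcg/mL.
Difference ≈ 7.747 − 10.938 ≈ -3.191 mcg/mL.

-3.2 mcg/mL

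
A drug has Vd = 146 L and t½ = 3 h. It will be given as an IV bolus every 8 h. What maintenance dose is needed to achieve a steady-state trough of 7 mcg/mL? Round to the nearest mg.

5467 mg

τ/t½ = 8/3 ≈ 2.6667, so f = (1/2)^(8/3) ≈ 0.157490.
Cmin,ss = (D/Vd)·f/(1−f), so D = Cmin,ss·Vd·(1−f)/f.
D = 7 × 146 × (1−f)/f ≈ 7 × 146 × 5.34961 ≈ 5467.30 mg.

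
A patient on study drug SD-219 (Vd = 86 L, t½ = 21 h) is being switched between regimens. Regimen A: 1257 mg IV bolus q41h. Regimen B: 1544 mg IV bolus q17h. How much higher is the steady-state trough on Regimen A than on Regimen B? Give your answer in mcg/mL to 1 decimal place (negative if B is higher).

-18.8 mcg/mL

Regimen A: f = (1/2)^(41/21) ≈ 0.2584; Cmin,ss = (1257/86)·f/(1−f) ≈ 5.093 mcg/mL.
Regimen B: f = (1/2)^(17/21) ≈ 0.5706; Cmin,ss = (1544/86)·f/(1−f) ≈ 23.857 mcg/mL.
Difference ≈ 5.093 − 23.857 ≈ -18.764 mcg/mL.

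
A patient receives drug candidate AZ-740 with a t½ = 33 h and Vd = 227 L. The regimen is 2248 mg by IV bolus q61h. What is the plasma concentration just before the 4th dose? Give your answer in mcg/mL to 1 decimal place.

3.7 mcg/mL

f = (1/2)^(τ/t½) = (1/2)^(61/33) ≈ 0.2777.
C₀ = D/Vd = 2248/227 ≈ 9.903 mcg/mL.
Before the 4th dose, 3 doses have been given. Superposition: Cmin = C₀·(f + f² + … + f^3).
≈ 9.903 × (0.2777 + 0.0771 + 0.0214) ≈ 9.903 × 0.3762 ≈ 3.726 mcg/mL.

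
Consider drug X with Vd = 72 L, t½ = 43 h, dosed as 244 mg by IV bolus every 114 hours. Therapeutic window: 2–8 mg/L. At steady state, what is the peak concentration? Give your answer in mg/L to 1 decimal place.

Over one 114-h interval, 114/43 ≈ 2.6512 half-lives elapse, leaving f ≈ 0.1592 of each dose.
Accumulation ratio R = 1/(1 − f) ≈ 1/0.8408 ≈ 1.1893.
Each bolus raises the concentration by D/Vd = 244/72 ≈ 3.389 mg/L.
Cmax,ss = C₀/(1 − f) ≈ 3.389/0.8408 ≈ 4.031 mg/L.
Peak 4.0 mg/L vs MTC 8 mg/L: below toxic threshold.

4.0 mg/L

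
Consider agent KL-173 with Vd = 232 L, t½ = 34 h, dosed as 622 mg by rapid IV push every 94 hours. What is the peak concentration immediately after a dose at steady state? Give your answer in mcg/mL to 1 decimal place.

3.1 mcg/mL

k = ln2/t½ = ln2/34 ≈ 0.020387 h⁻¹; fraction remaining f = e^(−kτ) = e^(−0.020387×94) ≈ 0.1471.
Accumulation ratio R = 1/(1 − f) ≈ 1/0.8529 ≈ 1.1725.
Single-dose peak C₀ = D/Vd = 622/232 ≈ 2.681 mcg/mL.
Steady-state peak Cmax,ss = C₀·R ≈ 2.681 × 1.1725 ≈ 3.143 mcg/mL.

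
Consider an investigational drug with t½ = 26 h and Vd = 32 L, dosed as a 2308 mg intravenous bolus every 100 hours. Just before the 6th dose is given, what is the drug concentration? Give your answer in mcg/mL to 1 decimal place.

f = (1/2)^(τ/t½) = (1/2)^(100/26) ≈ 0.0695.
C₀ = D/Vd = 2308/32 ≈ 72.125 mcg/mL.
Before the 6th dose, 5 doses have been given. Superposition: Cmin = C₀·(f + f² + … + f^5).
≈ 72.125 × (0.0695 + 0.0048 + 0.0003 + 0.0000 + 0.0000) ≈ 72.125 × 0.0746 ≈ 5.381 mcg/mL.

5.4 mcg/mL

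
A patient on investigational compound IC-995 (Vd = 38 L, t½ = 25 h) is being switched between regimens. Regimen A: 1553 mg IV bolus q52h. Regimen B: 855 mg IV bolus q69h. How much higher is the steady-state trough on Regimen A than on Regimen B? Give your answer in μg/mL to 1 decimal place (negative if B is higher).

8.8 μg/mL

Regimen A: f = (1/2)^(52/25) ≈ 0.2365; Cmin,ss = (1553/38)·f/(1−f) ≈ 12.659 μg/mL.
Regimen B: f = (1/2)^(69/25) ≈ 0.1476; Cmin,ss = (855/38)·f/(1−f) ≈ 3.896 μg/mL.
Difference ≈ 12.659 − 3.896 ≈ 8.763 μg/mL.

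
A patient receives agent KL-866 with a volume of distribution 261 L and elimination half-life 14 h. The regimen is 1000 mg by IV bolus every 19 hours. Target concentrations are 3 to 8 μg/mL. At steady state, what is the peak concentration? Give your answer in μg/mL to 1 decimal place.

6.3 μg/mL

Over one 19-h interval, 19/14 ≈ 1.3571 half-lives elapse, leaving f ≈ 0.3904 of each dose.
Accumulation ratio R = 1/(1 − f) ≈ 1/0.6096 ≈ 1.6404.
Each bolus raises the concentration by D/Vd = 1000/261 ≈ 3.831 μg/mL.
Steady-state peak Cmax,ss = C₀·R ≈ 3.831 × 1.6404 ≈ 6.284 μg/mL.
Peak 6.3 μg/mL vs MTC 8 μg/mL: below toxic threshold.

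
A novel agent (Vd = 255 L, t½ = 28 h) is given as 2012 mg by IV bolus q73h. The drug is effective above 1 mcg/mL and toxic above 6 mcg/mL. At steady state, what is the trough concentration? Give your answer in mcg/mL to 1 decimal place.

1.5 mcg/mL

τ/t½ = 73/28 ≈ 2.6071, so fraction remaining f = (1/2)^(73/28) ≈ 0.1641.
Accumulation ratio R = 1/(1 − f) ≈ 1/0.8359 ≈ 1.1963.
Single-dose peak C₀ = D/Vd = 2012/255 ≈ 7.890 mcg/mL.
Steady-state peak Cmax,ss = C₀·R ≈ 7.890 × 1.1963 ≈ 9.439 mcg/mL.
Steady-state trough Cmin,ss = Cmax,ss·f ≈ 9.439 × 0.1641 ≈ 1.549 mcg/mL.
Trough 1.5 mcg/mL vs MEC 1 mcg/mL: adequate.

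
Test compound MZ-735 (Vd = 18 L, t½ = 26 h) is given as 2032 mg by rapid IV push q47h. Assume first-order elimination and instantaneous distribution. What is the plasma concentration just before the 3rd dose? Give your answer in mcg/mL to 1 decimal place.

f = (1/2)^(τ/t½) = (1/2)^(47/26) ≈ 0.2856.
C₀ = D/Vd = 2032/18 ≈ 112.889 mcg/mL.
Before the 3rd dose, 2 doses have been given. Superposition: Cmin = C₀·(f + f²).
≈ 112.889 × (0.2856 + 0.0816) ≈ 112.889 × 0.3672 ≈ 41.453 mcg/mL.

41.5 mcg/mL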